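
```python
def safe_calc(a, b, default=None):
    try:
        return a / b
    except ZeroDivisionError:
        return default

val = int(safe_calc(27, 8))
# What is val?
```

Step-by-step execution trace:
1. `safe_calc(27, 8)` enters try: `return 27 / 8` → returns 3.375. No exception raised.
2. `except ZeroDivisionError` is skipped.
3. `int(3.375)` → 3 → val = 3.
Result: 3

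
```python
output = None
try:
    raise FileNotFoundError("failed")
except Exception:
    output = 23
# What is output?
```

Step-by-step execution trace:
1. `raise FileNotFoundError(...)` raises FileNotFoundError.
2. `except Exception` matches (FileNotFoundError is a subclass of Exception) → output = 23.
Result: 23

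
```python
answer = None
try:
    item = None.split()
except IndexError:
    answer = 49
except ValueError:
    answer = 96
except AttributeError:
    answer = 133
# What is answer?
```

Step-by-step execution trace:
1. `item = None.split()` raises AttributeError.
2. `except IndexError` does not match AttributeError; skipped.
3. `except ValueError` does not match AttributeError; skipped.
4. `except AttributeError` matches → answer = 133.
Result: 133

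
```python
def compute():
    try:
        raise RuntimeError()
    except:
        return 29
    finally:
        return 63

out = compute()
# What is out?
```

Step-by-step execution trace:
1. `compute()` enters try: `raise RuntimeError()` raises RuntimeError.
2. bare `except` matches → `return 29` sets pending return value 29.
3. Before returning, `finally: return 63` runs and overrides the pending return.
4. compute() returns 63 → out = 63.
Result: 63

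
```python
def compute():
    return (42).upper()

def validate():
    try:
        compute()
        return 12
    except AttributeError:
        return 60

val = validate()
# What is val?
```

Step-by-step execution trace:
1. `validate()` calls `compute()`.
2. `compute()` evaluates `(42).upper()`, which raises AttributeError; it propagates to the caller.
3. `return 12` is not reached.
4. `except AttributeError` in validate matches → returns 60.
5. val = 60.
Result: 60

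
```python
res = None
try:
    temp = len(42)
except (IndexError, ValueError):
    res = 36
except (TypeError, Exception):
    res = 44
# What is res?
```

Step-by-step execution trace:
1. `temp = len(42)` raises TypeError.
2. `except (IndexError, ValueError)` does not match TypeError; skipped.
3. `except (TypeError, Exception)` matches (TypeError is in the tuple) → res = 44.
Result: 44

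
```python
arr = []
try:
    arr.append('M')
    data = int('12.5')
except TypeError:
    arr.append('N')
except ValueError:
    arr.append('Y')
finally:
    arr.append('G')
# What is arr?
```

Step-by-step execution trace:
1. try: `arr.append('M')` → arr = ['M'].
2. `data = int('12.5')` raises ValueError.
3. `except TypeError` does not match ValueError; skipped.
4. `except ValueError` matches → `arr.append('Y')` → arr = ['M', 'Y'].
5. finally always runs: `arr.append('G')` → arr = ['M', 'Y', 'G'].
Result: ['M', 'Y', 'G']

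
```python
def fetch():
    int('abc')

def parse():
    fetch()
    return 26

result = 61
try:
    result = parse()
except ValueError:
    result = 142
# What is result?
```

Step-by-step execution trace:
1. result starts at 61.
2. try: `parse()` calls `fetch()`.
3. `fetch()` evaluates `int('abc')`, which raises ValueError; it propagates through parse (uncaught).
4. `return 26` in parse is not reached; the assignment to result does not complete.
5. `except ValueError` matches → result = 142.
Result: 142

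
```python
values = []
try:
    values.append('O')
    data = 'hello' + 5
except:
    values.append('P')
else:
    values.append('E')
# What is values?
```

Step-by-step execution trace:
1. try: `values.append('O')` → values = ['O'].
2. `data = 'hello' + 5` raises TypeError.
3. bare `except` matches → `values.append('P')` → values = ['O', 'P'].
4. `else` is skipped (an exception was raised).
Result: ['O', 'P']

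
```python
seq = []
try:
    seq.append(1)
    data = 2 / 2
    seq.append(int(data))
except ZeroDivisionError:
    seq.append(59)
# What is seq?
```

Step-by-step execution trace:
1. try: `seq.append(1)` → seq = [1].
2. `data = 2 / 2` → data = 1.0. No exception raised.
3. `seq.append(int(data))` → seq = [1, 1].
4. `except ZeroDivisionError` is skipped (no exception was raised).
Result: [1, 1]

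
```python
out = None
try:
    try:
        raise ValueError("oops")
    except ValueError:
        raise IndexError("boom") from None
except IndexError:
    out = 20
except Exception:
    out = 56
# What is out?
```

Step-by-step execution trace:
1. Inner try raises ValueError; inner `except ValueError` catches it.
2. `raise IndexError(...) from None` raises IndexError (from None suppresses __context__, but the active exception is still IndexError).
3. Outer `except IndexError` matches → out = 20.
4. `except Exception` is not reached.
Result: 20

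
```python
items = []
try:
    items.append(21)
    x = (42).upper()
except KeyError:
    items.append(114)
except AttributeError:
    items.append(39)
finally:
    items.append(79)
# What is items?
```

Step-by-step execution trace:
1. try: `items.append(21)` → items = [21].
2. `x = (42).upper()` raises AttributeError.
3. `except KeyError` does not match AttributeError; skipped.
4. `except AttributeError` matches → `items.append(39)` → items = [21, 39].
5. finally always runs: `items.append(79)` → items = [21, 39, 79].
Result: [21, 39, 79]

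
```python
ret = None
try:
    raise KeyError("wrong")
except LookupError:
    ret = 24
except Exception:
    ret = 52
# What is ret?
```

Step-by-step execution trace:
1. `raise KeyError(...)` raises KeyError.
2. `except LookupError` matches (KeyError is a subclass of LookupError) → ret = 24.
3. `except Exception` is not reached.
Result: 24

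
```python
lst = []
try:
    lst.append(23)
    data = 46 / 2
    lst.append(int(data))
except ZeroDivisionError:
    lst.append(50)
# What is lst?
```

Step-by-step execution trace:
1. try: `lst.append(23)` → lst = [23].
2. `data = 46 / 2` → data = 23.0. No exception raised.
3. `lst.append(int(data))` → lst = [23, 23].
4. `except ZeroDivisionError` is skipped (no exception was raised).
Result: [23, 23]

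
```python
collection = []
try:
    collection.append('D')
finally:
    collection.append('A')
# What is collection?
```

Step-by-step execution trace:
1. try: `collection.append('D')` → collection = ['D'].
2. The try body completes without raising.
3. finally always runs: `collection.append('A')` → collection = ['D', 'A'].
Result: ['D', 'A']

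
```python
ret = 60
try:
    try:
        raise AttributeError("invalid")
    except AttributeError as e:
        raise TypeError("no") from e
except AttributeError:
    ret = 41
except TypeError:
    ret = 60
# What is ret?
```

Step-by-step execution trace:
1. Inner try raises AttributeError; inner `except AttributeError as e` catches it.
2. `raise TypeError(...) from e` raises TypeError (AttributeError is attached as __cause__, but only TypeError is active).
3. Outer `except AttributeError` does not match TypeError; skipped.
4. Outer `except TypeError` matches → ret = 60.
Result: 60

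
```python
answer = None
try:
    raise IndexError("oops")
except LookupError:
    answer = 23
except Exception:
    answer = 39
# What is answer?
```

Step-by-step execution trace:
1. `raise IndexError(...)` raises IndexError.
2. `except LookupError` matches (IndexError is a subclass of LookupError) → answer = 23.
3. `except Exception` is not reached.
Result: 23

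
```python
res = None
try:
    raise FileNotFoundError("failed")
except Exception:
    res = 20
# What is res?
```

Step-by-step execution trace:
1. `raise FileNotFoundError(...)` raises FileNotFoundError.
2. `except Exception` matches (FileNotFoundError is a subclass of Exception) → res = 20.
Result: 20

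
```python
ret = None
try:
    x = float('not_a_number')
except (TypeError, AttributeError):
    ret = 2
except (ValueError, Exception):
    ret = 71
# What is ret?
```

Step-by-step execution trace:
1. `x = float('not_a_number')` raises ValueError.
2. `except (TypeError, AttributeError)` does not match ValueError; skipped.
3. `except (ValueError, Exception)` matches (ValueError is in the tuple) → ret = 71.
Result: 71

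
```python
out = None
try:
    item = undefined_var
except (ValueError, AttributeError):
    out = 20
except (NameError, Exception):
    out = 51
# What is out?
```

Step-by-step execution trace:
1. `item = undefined_var` raises NameError.
2. `except (ValueError, AttributeError)` does not match NameError; skipped.
3. `except (NameError, Exception)` matches (NameError is in the tuple) → out = 51.
Result: 51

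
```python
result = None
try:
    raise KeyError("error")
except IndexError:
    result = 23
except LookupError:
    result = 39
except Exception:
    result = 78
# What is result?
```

Step-by-step execution trace:
1. `raise KeyError(...)` raises KeyError.
2. `except IndexError` does not match (KeyError is not a subclass of IndexError); skipped.
3. `except LookupError` matches (KeyError is a subclass of LookupError) → result = 39.
4. `except Exception` is not reached.
Result: 39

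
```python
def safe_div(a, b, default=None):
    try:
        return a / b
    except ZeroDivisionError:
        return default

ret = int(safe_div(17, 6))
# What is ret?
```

Step-by-step execution trace:
1. `safe_div(17, 6)` enters try: `return 17 / 6` → returns 2.8333333333333335. No exception raised.
2. `except ZeroDivisionError` is skipped.
3. `int(2.8333333333333335)` → 2 → ret = 2.
Result: 2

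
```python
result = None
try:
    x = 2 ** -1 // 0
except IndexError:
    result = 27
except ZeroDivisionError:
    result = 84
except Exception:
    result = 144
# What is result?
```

Step-by-step execution trace:
1. `x = 2 ** -1 // 0` raises ZeroDivisionError.
2. `except IndexError` does not match ZeroDivisionError; skipped.
3. `except ZeroDivisionError` matches → result = 84.
4. Remaining except clauses are skipped.
Result: 84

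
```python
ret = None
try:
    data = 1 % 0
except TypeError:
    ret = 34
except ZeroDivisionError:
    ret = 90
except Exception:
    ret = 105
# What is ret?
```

Step-by-step execution trace:
1. `data = 1 % 0` raises ZeroDivisionError.
2. `except TypeError` does not match ZeroDivisionError; skipped.
3. `except ZeroDivisionError` matches → ret = 90.
4. Remaining except clauses are skipped.
Result: 90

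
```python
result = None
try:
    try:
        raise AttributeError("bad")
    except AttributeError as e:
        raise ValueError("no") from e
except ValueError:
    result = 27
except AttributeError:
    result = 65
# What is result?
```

Step-by-step execution trace:
1. Inner try raises AttributeError; inner `except AttributeError as e` catches it.
2. `raise ValueError(...) from e` raises ValueError (AttributeError is attached as __cause__, but only ValueError is active).
3. Outer `except ValueError` matches → result = 27.
4. `except AttributeError` is not reached.
Result: 27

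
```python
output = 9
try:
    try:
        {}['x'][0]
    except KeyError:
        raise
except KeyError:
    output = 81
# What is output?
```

Step-by-step execution trace:
1. Inner try: `{}['x'][0]` raises KeyError.
2. Inner `except KeyError` matches; bare `raise` re-raises the same KeyError.
3. Outer `except KeyError` matches → output = 81.
Result: 81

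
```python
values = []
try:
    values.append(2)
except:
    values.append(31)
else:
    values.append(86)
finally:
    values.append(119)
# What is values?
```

Step-by-step execution trace:
1. try: `values.append(2)` → values = [2]. No exception raised.
2. `except` is skipped.
3. `else` runs: `values.append(86)` → values = [2, 86].
4. `finally` always runs: `values.append(119)` → values = [2, 86, 119].
Result: [2, 86, 119]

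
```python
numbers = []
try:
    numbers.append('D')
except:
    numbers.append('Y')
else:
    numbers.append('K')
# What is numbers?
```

Step-by-step execution trace:
1. try: `numbers.append('D')` → numbers = ['D']. No exception raised.
2. `except` is skipped.
3. `else` runs (try completed without exception): `numbers.append('K')` → numbers = ['D', 'K'].
Result: ['D', 'K']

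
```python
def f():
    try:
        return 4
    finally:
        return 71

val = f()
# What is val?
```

Step-by-step execution trace:
1. `f()` enters try: `return 4` sets pending return value 4.
2. Before returning, `finally: return 71` runs and overrides the pending return.
3. f() returns 71 → val = 71.
Result: 71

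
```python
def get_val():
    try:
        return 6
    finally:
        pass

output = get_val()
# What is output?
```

Step-by-step execution trace:
1. `get_val()` enters try: `return 6` sets pending return value 6.
2. Before returning, `finally: pass` runs (no effect).
3. get_val() returns 6 → output = 6.
Result: 6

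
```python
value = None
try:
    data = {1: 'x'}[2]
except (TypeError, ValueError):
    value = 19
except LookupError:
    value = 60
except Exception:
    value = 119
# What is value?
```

Step-by-step execution trace:
1. `data = {1: 'x'}[2]` raises KeyError.
2. `except (TypeError, ValueError)` does not match KeyError; skipped.
3. `except LookupError` matches (KeyError is a subclass of LookupError) → value = 60.
4. `except Exception` is not reached.
Result: 60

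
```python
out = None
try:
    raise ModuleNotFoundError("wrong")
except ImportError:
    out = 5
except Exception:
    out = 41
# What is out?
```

Step-by-step execution trace:
1. `raise ModuleNotFoundError(...)` raises ModuleNotFoundError.
2. `except ImportError` matches (ModuleNotFoundError is a subclass of ImportError) → out = 5.
3. `except Exception` is not reached.
Result: 5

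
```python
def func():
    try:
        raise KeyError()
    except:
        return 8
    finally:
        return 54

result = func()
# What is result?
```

Step-by-step execution trace:
1. `func()` enters try: `raise KeyError()` raises KeyError.
2. bare `except` matches → `return 8` sets pending return value 8.
3. Before returning, `finally: return 54` runs and overrides the pending return.
4. func() returns 54 → result = 54.
Result: 54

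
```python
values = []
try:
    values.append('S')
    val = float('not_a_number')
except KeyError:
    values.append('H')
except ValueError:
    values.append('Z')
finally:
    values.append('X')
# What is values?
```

Step-by-step execution trace:
1. try: `values.append('S')` → values = ['S'].
2. `val = float('not_a_number')` raises ValueError.
3. `except KeyError` does not match ValueError; skipped.
4. `except ValueError` matches → `values.append('Z')` → values = ['S', 'Z'].
5. finally always runs: `values.append('X')` → values = ['S', 'Z', 'X'].
Result: ['S', 'Z', 'X']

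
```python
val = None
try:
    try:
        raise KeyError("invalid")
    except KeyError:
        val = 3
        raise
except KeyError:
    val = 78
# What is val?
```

Step-by-step execution trace:
1. Inner try: `raise KeyError("invalid")` raises KeyError.
2. Inner `except KeyError` matches → val = 3.
3. bare `raise` re-raises the same KeyError.
4. Outer `except KeyError` matches → val = 78.
Result: 78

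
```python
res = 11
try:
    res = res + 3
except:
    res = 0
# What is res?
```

Step-by-step execution trace:
1. res starts at 11.
2. try: `res = res + 3` → res = 14. No exception raised.
3. `except` is skipped.
Result: 14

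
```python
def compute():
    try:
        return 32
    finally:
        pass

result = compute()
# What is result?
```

Step-by-step execution trace:
1. `compute()` enters try: `return 32` sets pending return value 32.
2. Before returning, `finally: pass` runs (no effect).
3. compute() returns 32 → result = 32.
Result: 32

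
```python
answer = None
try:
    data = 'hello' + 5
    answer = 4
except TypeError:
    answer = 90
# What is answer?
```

Step-by-step execution trace:
1. `data = 'hello' + 5` raises TypeError.
2. `answer = 4` is not reached.
3. `except TypeError` matches → answer = 90.
Result: 90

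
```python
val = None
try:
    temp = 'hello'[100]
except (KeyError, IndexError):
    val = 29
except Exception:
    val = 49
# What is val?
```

Step-by-step execution trace:
1. `temp = 'hello'[100]` raises IndexError.
2. `except (KeyError, IndexError)` matches (IndexError is in the tuple) → val = 29.
3. `except Exception` is not reached.
Result: 29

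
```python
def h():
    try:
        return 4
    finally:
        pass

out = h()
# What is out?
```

Step-by-step execution trace:
1. `h()` enters try: `return 4` sets pending return value 4.
2. Before returning, `finally: pass` runs (no effect).
3. h() returns 4 → out = 4.
Result: 4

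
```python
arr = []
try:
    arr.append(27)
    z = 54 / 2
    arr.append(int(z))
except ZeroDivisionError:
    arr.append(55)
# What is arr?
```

Step-by-step execution trace:
1. try: `arr.append(27)` → arr = [27].
2. `z = 54 / 2` → z = 27.0. No exception raised.
3. `arr.append(int(z))` → arr = [27, 27].
4. `except ZeroDivisionError` is skipped (no exception was raised).
Result: [27, 27]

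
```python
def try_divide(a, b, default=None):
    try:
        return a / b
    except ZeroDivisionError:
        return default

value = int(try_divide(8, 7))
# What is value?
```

Step-by-step execution trace:
1. `try_divide(8, 7)` enters try: `return 8 / 7` → returns 1.1428571428571428. No exception raised.
2. `except ZeroDivisionError` is skipped.
3. `int(1.1428571428571428)` → 1 → value = 1.
Result: 1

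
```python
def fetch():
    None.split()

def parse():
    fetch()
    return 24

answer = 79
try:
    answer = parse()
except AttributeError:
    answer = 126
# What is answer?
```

Step-by-step execution trace:
1. answer starts at 79.
2. try: `parse()` calls `fetch()`.
3. `fetch()` evaluates `None.split()`, which raises AttributeError; it propagates through parse (uncaught).
4. `return 24` in parse is not reached; the assignment to answer does not complete.
5. `except AttributeError` matches → answer = 126.
Result: 126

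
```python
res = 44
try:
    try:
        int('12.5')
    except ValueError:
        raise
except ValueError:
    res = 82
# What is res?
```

Step-by-step execution trace:
1. Inner try: `int('12.5')` raises ValueError.
2. Inner `except ValueError` matches; bare `raise` re-raises the same ValueError.
3. Outer `except ValueError` matches → res = 82.
Result: 82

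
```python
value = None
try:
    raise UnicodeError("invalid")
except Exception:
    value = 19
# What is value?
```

Step-by-step execution trace:
1. `raise UnicodeError(...)` raises UnicodeError.
2. `except Exception` matches (UnicodeError is a subclass of Exception) → value = 19.
Result: 19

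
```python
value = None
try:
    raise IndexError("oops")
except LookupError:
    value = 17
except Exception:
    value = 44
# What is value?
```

Step-by-step execution trace:
1. `raise IndexError(...)` raises IndexError.
2. `except LookupError` matches (IndexError is a subclass of LookupError) → value = 17.
3. `except Exception` is not reached.
Result: 17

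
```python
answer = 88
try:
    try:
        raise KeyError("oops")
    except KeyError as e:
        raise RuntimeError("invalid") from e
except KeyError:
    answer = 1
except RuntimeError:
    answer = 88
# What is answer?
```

Step-by-step execution trace:
1. Inner try raises KeyError; inner `except KeyError as e` catches it.
2. `raise RuntimeError(...) from e` raises RuntimeError (KeyError is attached as __cause__, but only RuntimeError is active).
3. Outer `except KeyError` does not match RuntimeError; skipped.
4. Outer `except RuntimeError` matches → answer = 88.
Result: 88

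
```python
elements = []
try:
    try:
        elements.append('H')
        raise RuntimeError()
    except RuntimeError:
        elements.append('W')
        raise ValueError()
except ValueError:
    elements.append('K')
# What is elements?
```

Step-by-step execution trace:
1. Inner try: `elements.append('H')` → elements = ['H'].
2. `raise RuntimeError()` raises RuntimeError.
3. Inner `except RuntimeError` matches → `elements.append('W')` → elements = ['H', 'W'].
4. `raise ValueError()` raises ValueError; propagates to outer try.
5. Outer `except ValueError` matches → `elements.append('K')` → elements = ['H', 'W', 'K'].
Result: ['H', 'W', 'K']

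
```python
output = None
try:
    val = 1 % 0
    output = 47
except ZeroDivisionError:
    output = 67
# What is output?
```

Step-by-step execution trace:
1. `val = 1 % 0` raises ZeroDivisionError.
2. `output = 47` is not reached.
3. `except ZeroDivisionError` matches → output = 67.
Result: 67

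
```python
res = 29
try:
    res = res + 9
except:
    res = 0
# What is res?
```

Step-by-step execution trace:
1. res starts at 29.
2. try: `res = res + 9` → res = 38. No exception raised.
3. `except` is skipped.
Result: 38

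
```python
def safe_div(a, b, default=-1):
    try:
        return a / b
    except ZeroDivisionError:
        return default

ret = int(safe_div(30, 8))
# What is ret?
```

Step-by-step execution trace:
1. `safe_div(30, 8)` enters try: `return 30 / 8` → returns 3.75. No exception raised.
2. `except ZeroDivisionError` is skipped.
3. `int(3.75)` → 3 → ret = 3.
Result: 3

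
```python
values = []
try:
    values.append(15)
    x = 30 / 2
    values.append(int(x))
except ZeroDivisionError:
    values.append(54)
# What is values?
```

Step-by-step execution trace:
1. try: `values.append(15)` → values = [15].
2. `x = 30 / 2` → x = 15.0. No exception raised.
3. `values.append(int(x))` → values = [15, 15].
4. `except ZeroDivisionError` is skipped (no exception was raised).
Result: [15, 15]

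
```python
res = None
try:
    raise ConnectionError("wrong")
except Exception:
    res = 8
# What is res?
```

Step-by-step execution trace:
1. `raise ConnectionError(...)` raises ConnectionError.
2. `except Exception` matches (ConnectionError is a subclass of Exception) → res = 8.
Result: 8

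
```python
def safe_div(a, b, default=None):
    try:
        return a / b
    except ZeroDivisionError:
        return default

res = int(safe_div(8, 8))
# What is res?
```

Step-by-step execution trace:
1. `safe_div(8, 8)` enters try: `return 8 / 8` → returns 1.0. No exception raised.
2. `except ZeroDivisionError` is skipped.
3. `int(1.0)` → 1 → res = 1.
Result: 1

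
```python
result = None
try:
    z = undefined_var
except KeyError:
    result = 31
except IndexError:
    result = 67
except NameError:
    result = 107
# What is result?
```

Step-by-step execution trace:
1. `z = undefined_var` raises NameError.
2. `except KeyError` does not match NameError; skipped.
3. `except IndexError` does not match NameError; skipped.
4. `except NameError` matches → result = 107.
Result: 107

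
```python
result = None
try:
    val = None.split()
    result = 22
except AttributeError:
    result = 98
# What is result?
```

Step-by-step execution trace:
1. `val = None.split()` raises AttributeError.
2. `result = 22` is not reached.
3. `except AttributeError` matches → result = 98.
Result: 98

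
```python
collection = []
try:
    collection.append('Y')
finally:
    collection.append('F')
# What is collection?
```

Step-by-step execution trace:
1. try: `collection.append('Y')` → collection = ['Y'].
2. The try body completes without raising.
3. finally always runs: `collection.append('F')` → collection = ['Y', 'F'].
Result: ['Y', 'F']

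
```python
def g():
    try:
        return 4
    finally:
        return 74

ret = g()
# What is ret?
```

Step-by-step execution trace:
1. `g()` enters try: `return 4` sets pending return value 4.
2. Before returning, `finally: return 74` runs and overrides the pending return.
3. g() returns 74 → ret = 74.
Result: 74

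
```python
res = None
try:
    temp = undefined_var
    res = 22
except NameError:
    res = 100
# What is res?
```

Step-by-step execution trace:
1. `temp = undefined_var` raises NameError.
2. `res = 22` is not reached.
3. `except NameError` matches → res = 100.
Result: 100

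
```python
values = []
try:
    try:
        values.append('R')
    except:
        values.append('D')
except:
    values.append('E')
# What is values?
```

Step-by-step execution trace:
1. Inner try: `values.append('R')` → values = ['R']. No exception raised.
2. Inner `except` is skipped.
3. Inner try completes normally; outer `except` is skipped.
Result: ['R']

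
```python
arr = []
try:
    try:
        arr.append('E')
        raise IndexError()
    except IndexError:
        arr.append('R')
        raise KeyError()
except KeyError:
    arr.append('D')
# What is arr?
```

Step-by-step execution trace:
1. Inner try: `arr.append('E')` → arr = ['E'].
2. `raise IndexError()` raises IndexError.
3. Inner `except IndexError` matches → `arr.append('R')` → arr = ['E', 'R'].
4. `raise KeyError()` raises KeyError; propagates to outer try.
5. Outer `except KeyError` matches → `arr.append('D')` → arr = ['E', 'R', 'D'].
Result: ['E', 'R', 'D']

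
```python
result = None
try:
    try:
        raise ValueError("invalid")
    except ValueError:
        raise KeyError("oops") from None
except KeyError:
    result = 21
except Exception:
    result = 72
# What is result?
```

Step-by-step execution trace:
1. Inner try raises ValueError; inner `except ValueError` catches it.
2. `raise KeyError(...) from None` raises KeyError (from None suppresses __context__, but the active exception is still KeyError).
3. Outer `except KeyError` matches → result = 21.
4. `except Exception` is not reached.
Result: 21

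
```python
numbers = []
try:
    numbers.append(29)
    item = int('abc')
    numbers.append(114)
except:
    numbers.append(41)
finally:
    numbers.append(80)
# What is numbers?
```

Step-by-step execution trace:
1. try: `numbers.append(29)` → numbers = [29].
2. `item = int('abc')` raises ValueError; `numbers.append(114)` is not reached.
3. bare `except` matches → `numbers.append(41)` → numbers = [29, 41].
4. finally always runs: `numbers.append(80)` → numbers = [29, 41, 80].
Result: [29, 41, 80]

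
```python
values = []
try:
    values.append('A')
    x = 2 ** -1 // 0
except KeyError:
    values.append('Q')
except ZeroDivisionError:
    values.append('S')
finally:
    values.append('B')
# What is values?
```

Step-by-step execution trace:
1. try: `values.append('A')` → values = ['A'].
2. `x = 2 ** -1 // 0` raises ZeroDivisionError.
3. `except KeyError` does not match ZeroDivisionError; skipped.
4. `except ZeroDivisionError` matches → `values.append('S')` → values = ['A', 'S'].
5. finally always runs: `values.append('B')` → values = ['A', 'S', 'B'].
Result: ['A', 'S', 'B']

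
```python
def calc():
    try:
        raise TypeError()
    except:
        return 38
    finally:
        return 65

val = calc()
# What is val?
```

Step-by-step execution trace:
1. `calc()` enters try: `raise TypeError()` raises TypeError.
2. bare `except` matches → `return 38` sets pending return value 38.
3. Before returning, `finally: return 65` runs and overrides the pending return.
4. calc() returns 65 → val = 65.
Result: 65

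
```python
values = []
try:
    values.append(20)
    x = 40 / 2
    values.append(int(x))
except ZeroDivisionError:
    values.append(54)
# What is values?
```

Step-by-step execution trace:
1. try: `values.append(20)` → values = [20].
2. `x = 40 / 2` → x = 20.0. No exception raised.
3. `values.append(int(x))` → values = [20, 20].
4. `except ZeroDivisionError` is skipped (no exception was raised).
Result: [20, 20]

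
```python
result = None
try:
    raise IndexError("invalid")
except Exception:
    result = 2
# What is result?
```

Step-by-step execution trace:
1. `raise IndexError(...)` raises IndexError.
2. `except Exception` matches (IndexError is a subclass of Exception) → result = 2.
Result: 2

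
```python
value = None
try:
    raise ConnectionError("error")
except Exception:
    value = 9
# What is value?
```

Step-by-step execution trace:
1. `raise ConnectionError(...)` raises ConnectionError.
2. `except Exception` matches (ConnectionError is a subclass of Exception) → value = 9.
Result: 9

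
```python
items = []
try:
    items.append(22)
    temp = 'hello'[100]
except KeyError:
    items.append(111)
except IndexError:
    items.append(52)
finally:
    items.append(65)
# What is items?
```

Step-by-step execution trace:
1. try: `items.append(22)` → items = [22].
2. `temp = 'hello'[100]` raises IndexError.
3. `except KeyError` does not match IndexError; skipped.
4. `except IndexError` matches → `items.append(52)` → items = [22, 52].
5. finally always runs: `items.append(65)` → items = [22, 52, 65].
Result: [22, 52, 65]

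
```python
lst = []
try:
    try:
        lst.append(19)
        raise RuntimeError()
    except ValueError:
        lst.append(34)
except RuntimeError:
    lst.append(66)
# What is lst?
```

Step-by-step execution trace:
1. Inner try: `lst.append(19)` → lst = [19].
2. `raise RuntimeError()` raises RuntimeError.
3. Inner `except ValueError` does not match RuntimeError; exception propagates to outer try.
4. Outer `except RuntimeError` matches → `lst.append(66)` → lst = [19, 66].
Result: [19, 66]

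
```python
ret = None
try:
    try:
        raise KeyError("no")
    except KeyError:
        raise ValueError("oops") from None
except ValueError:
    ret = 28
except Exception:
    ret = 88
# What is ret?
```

Step-by-step execution trace:
1. Inner try raises KeyError; inner `except KeyError` catches it.
2. `raise ValueError(...) from None` raises ValueError (from None suppresses __context__, but the active exception is still ValueError).
3. Outer `except ValueError` matches → ret = 28.
4. `except Exception` is not reached.
Result: 28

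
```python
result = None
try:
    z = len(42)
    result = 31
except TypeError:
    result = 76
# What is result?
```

Step-by-step execution trace:
1. `z = len(42)` raises TypeError.
2. `result = 31` is not reached.
3. `except TypeError` matches → result = 76.
Result: 76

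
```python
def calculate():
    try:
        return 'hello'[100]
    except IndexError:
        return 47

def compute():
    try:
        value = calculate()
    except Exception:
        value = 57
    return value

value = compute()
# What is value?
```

Step-by-step execution trace:
1. `compute()` calls `calculate()`.
2. In calculate: `'hello'[100]` raises IndexError; `except IndexError` catches it → returns 47.
3. In compute: `value = calculate()` → value = 47. No exception reaches compute.
4. `except Exception` is skipped; compute returns 47.
5. value = 47.
Result: 47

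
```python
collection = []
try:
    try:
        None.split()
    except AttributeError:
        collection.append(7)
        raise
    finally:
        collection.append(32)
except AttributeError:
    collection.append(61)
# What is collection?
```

Step-by-step execution trace:
1. Inner try: `None.split()` raises AttributeError.
2. Inner `except AttributeError` matches → `collection.append(7)` → collection = [7].
3. bare `raise` re-raises AttributeError.
4. Inner `finally` runs during unwinding: `collection.append(32)` → collection = [7, 32].
5. Outer `except AttributeError` matches → `collection.append(61)` → collection = [7, 32, 61].
Result: [7, 32, 61]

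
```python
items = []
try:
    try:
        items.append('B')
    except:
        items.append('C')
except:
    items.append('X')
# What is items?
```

Step-by-step execution trace:
1. Inner try: `items.append('B')` → items = ['B']. No exception raised.
2. Inner `except` is skipped.
3. Inner try completes normally; outer `except` is skipped.
Result: ['B']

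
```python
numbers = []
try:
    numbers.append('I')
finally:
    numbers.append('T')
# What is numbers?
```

Step-by-step execution trace:
1. try: `numbers.append('I')` → numbers = ['I'].
2. The try body completes without raising.
3. finally always runs: `numbers.append('T')` → numbers = ['I', 'T'].
Result: ['I', 'T']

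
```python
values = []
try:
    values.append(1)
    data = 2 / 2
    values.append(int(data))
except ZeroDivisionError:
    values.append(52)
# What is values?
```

Step-by-step execution trace:
1. try: `values.append(1)` → values = [1].
2. `data = 2 / 2` → data = 1.0. No exception raised.
3. `values.append(int(data))` → values = [1, 1].
4. `except ZeroDivisionError` is skipped (no exception was raised).
Result: [1, 1]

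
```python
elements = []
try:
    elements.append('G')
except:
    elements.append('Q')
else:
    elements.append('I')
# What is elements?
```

Step-by-step execution trace:
1. try: `elements.append('G')` → elements = ['G']. No exception raised.
2. `except` is skipped.
3. `else` runs (try completed without exception): `elements.append('I')` → elements = ['G', 'I'].
Result: ['G', 'I']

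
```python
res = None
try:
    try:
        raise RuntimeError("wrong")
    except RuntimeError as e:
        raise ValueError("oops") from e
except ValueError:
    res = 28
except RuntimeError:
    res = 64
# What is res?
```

Step-by-step execution trace:
1. Inner try raises RuntimeError; inner `except RuntimeError as e` catches it.
2. `raise ValueError(...) from e` raises ValueError (RuntimeError is attached as __cause__, but only ValueError is active).
3. Outer `except ValueError` matches → res = 28.
4. `except RuntimeError` is not reached.
Result: 28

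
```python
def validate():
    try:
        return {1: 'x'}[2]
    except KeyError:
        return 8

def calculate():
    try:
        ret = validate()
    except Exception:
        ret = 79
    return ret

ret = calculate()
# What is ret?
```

Step-by-step execution trace:
1. `calculate()` calls `validate()`.
2. In validate: `{1: 'x'}[2]` raises KeyError; `except KeyError` catches it → returns 8.
3. In calculate: `ret = validate()` → ret = 8. No exception reaches calculate.
4. `except Exception` is skipped; calculate returns 8.
5. ret = 8.
Result: 8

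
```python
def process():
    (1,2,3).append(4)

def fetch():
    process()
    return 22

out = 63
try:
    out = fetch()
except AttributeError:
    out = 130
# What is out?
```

Step-by-step execution trace:
1. out starts at 63.
2. try: `fetch()` calls `process()`.
3. `process()` evaluates `(1,2,3).append(4)`, which raises AttributeError; it propagates through fetch (uncaught).
4. `return 22` in fetch is not reached; the assignment to out does not complete.
5. `except AttributeError` matches → out = 130.
Result: 130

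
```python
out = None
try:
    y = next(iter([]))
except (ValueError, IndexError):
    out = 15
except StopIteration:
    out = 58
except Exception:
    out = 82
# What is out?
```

Step-by-step execution trace:
1. `y = next(iter([]))` raises StopIteration.
2. `except (ValueError, IndexError)` does not match StopIteration; skipped.
3. `except StopIteration` matches (exact type match) → out = 58.
4. `except Exception` is not reached.
Result: 58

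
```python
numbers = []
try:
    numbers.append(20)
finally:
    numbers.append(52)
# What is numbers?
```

Step-by-step execution trace:
1. try: `numbers.append(20)` → numbers = [20].
2. The try body completes without raising.
3. finally always runs: `numbers.append(52)` → numbers = [20, 52].
Result: [20, 52]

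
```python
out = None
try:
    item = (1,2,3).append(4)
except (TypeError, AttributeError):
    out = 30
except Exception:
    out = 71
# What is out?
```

Step-by-step execution trace:
1. `item = (1,2,3).append(4)` raises AttributeError.
2. `except (TypeError, AttributeError)` matches (AttributeError is in the tuple) → out = 30.
3. `except Exception` is not reached.
Result: 30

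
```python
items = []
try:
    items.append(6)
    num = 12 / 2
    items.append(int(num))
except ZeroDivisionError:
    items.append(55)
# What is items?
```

Step-by-step execution trace:
1. try: `items.append(6)` → items = [6].
2. `num = 12 / 2` → num = 6.0. No exception raised.
3. `items.append(int(num))` → items = [6, 6].
4. `except ZeroDivisionError` is skipped (no exception was raised).
Result: [6, 6]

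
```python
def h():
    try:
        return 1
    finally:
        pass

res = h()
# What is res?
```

Step-by-step execution trace:
1. `h()` enters try: `return 1` sets pending return value 1.
2. Before returning, `finally: pass` runs (no effect).
3. h() returns 1 → res = 1.
Result: 1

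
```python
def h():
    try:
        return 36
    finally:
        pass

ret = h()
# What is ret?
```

Step-by-step execution trace:
1. `h()` enters try: `return 36` sets pending return value 36.
2. Before returning, `finally: pass` runs (no effect).
3. h() returns 36 → ret = 36.
Result: 36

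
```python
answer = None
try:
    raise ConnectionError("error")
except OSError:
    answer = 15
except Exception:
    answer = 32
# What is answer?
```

Step-by-step execution trace:
1. `raise ConnectionError(...)` raises ConnectionError.
2. `except OSError` matches (ConnectionError is a subclass of OSError) → answer = 15.
3. `except Exception` is not reached.
Result: 15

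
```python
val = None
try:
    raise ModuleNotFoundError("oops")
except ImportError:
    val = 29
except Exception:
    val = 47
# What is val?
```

Step-by-step execution trace:
1. `raise ModuleNotFoundError(...)` raises ModuleNotFoundError.
2. `except ImportError` matches (ModuleNotFoundError is a subclass of ImportError) → val = 29.
3. `except Exception` is not reached.
Result: 29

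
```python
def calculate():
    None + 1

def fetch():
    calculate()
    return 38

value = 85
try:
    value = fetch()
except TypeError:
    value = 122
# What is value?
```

Step-by-step execution trace:
1. value starts at 85.
2. try: `fetch()` calls `calculate()`.
3. `calculate()` evaluates `None + 1`, which raises TypeError; it propagates through fetch (uncaught).
4. `return 38` in fetch is not reached; the assignment to value does not complete.
5. `except TypeError` matches → value = 122.
Result: 122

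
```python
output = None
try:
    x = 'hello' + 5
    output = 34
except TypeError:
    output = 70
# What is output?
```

Step-by-step execution trace:
1. `x = 'hello' + 5` raises TypeError.
2. `output = 34` is not reached.
3. `except TypeError` matches → output = 70.
Result: 70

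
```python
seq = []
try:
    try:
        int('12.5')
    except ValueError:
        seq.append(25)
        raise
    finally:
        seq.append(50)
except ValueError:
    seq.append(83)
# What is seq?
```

Step-by-step execution trace:
1. Inner try: `int('12.5')` raises ValueError.
2. Inner `except ValueError` matches → `seq.append(25)` → seq = [25].
3. bare `raise` re-raises ValueError.
4. Inner `finally` runs during unwinding: `seq.append(50)` → seq = [25, 50].
5. Outer `except ValueError` matches → `seq.append(83)` → seq = [25, 50, 83].
Result: [25, 50, 83]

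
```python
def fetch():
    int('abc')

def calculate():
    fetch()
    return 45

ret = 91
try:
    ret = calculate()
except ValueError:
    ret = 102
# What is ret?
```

Step-by-step execution trace:
1. ret starts at 91.
2. try: `calculate()` calls `fetch()`.
3. `fetch()` evaluates `int('abc')`, which raises ValueError; it propagates through calculate (uncaught).
4. `return 45` in calculate is not reached; the assignment to ret does not complete.
5. `except ValueError` matches → ret = 102.
Result: 102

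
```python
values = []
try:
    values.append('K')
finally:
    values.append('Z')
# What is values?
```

Step-by-step execution trace:
1. try: `values.append('K')` → values = ['K'].
2. The try body completes without raising.
3. finally always runs: `values.append('Z')` → values = ['K', 'Z'].
Result: ['K', 'Z']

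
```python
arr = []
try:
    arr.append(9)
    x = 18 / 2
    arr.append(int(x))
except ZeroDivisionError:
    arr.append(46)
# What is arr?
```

Step-by-step execution trace:
1. try: `arr.append(9)` → arr = [9].
2. `x = 18 / 2` → x = 9.0. No exception raised.
3. `arr.append(int(x))` → arr = [9, 9].
4. `except ZeroDivisionError` is skipped (no exception was raised).
Result: [9, 9]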